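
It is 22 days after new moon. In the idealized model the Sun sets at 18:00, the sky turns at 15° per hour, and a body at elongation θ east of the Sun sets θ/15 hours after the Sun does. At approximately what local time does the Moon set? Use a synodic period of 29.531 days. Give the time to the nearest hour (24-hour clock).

12:00

Phase angle: θ = 360°·(22 d)/(29.531 d) = 268.2°.
Delay after the Sun = 268.2° / (15°/h) ≈ 17.88 h.
18:00 + 17.88 h ≈ 11:53 → 12:00 to the nearest hour.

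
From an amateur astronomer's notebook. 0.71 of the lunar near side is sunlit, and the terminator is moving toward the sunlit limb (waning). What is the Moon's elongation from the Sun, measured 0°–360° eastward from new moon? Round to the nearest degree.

245°

From f = (1 − cos θ)/2: cos θ = 1 − 2×0.71 = -0.420; arccos → 114.8°.
Waning ⇒ past full, so θ = 360° − 114.8° = 245.2°.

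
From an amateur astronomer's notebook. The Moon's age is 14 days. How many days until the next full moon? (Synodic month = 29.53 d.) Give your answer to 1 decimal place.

0.8 days

Full moon is 0.5 of the way through the cycle: age 0.5 × 29.53 = 14.765 d.
So 0.765 days remain (14.765 − 14).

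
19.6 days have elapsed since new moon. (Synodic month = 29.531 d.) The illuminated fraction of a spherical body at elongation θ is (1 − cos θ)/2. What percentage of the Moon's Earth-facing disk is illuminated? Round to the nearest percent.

76%

Elongation θ = 360° × 19.6/29.531 ≈ 238.9°.
With cos θ = (-0.516), the lit fraction is (1 − (-0.516))/2 ≈ 0.758, so 76%.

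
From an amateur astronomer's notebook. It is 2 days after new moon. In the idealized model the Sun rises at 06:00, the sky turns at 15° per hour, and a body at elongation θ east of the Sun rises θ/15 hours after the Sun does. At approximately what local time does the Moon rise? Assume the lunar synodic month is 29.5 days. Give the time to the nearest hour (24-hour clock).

08:00

Phase angle: θ = 360°·(2 d)/(29.5 d) = 24.4°.
Delay after the Sun = 24.4° / (15°/h) ≈ 1.63 h.
06:00 + 1.63 h ≈ 07:38 → 08:00 to the nearest hour.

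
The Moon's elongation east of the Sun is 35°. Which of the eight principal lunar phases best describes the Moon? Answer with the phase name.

The waxing crescent sector spans roughly 22°–68°; 35° falls inside it.

waxing crescent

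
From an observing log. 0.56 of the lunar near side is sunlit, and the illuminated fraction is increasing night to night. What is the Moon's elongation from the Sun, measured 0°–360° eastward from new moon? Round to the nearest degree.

97°

From f = (1 − cos θ)/2: cos θ = 1 − 2×0.56 = -0.120; arccos → 96.9°.
Before full moon the principal value applies: θ = 96.9°.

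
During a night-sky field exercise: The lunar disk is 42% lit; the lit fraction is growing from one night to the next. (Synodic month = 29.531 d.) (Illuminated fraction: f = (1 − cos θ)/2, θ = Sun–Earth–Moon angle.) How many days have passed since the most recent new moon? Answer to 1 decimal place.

6.6 days

cos θ = 1 − 2f = 0.160, giving a principal value of 80.8°.
Waxing ⇒ before full, so θ = 80.8°.
Age = 29.531 × 80.8°/360° ≈ 6.63 days.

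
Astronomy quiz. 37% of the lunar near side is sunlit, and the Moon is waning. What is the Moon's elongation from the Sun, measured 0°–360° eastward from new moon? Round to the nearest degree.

Invert f = (1 − cos θ)/2 to get cos θ = 1 − 2(0.37) = 0.260, hence θ₀ = arccos 0.260 = 74.9°.
Since the Moon is past full (waning), take the reflex angle: θ = 360° − 74.9° = 285.1°.

285°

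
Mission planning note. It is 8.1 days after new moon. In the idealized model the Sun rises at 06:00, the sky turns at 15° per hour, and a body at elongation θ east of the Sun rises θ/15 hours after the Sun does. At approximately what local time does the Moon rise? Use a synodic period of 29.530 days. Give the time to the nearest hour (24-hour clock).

13:00

Phase angle: θ = 360°·(8.1 d)/(29.530 d) = 98.7°.
The Moon trails the Sun by θ/15 = 98.7/15 ≈ 6.58 hours.
06:00 + 6.58 h ≈ 12:35 → 13:00 to the nearest hour.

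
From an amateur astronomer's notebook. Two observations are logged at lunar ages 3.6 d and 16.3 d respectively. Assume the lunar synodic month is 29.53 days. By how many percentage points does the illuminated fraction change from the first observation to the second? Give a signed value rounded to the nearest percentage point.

+83 pp

First observation: θ = 360°·3.6/29.53 = 43.9°, so f = 0.140.
Second observation: θ = 198.7°, f = 0.974.
Δf = 0.974 − 0.140 = +0.834, i.e. +83 pp.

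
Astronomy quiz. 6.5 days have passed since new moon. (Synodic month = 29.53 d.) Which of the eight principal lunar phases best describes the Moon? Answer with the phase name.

θ ≈ 360° × 6.5/29.53 = 79°, which falls in the first quarter sector.

first quarter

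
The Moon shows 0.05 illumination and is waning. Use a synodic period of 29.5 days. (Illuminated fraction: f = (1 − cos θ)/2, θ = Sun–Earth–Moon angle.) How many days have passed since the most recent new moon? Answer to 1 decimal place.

27.4 days

cos θ = 1 − 2f = 0.900, giving a principal value of 25.8°.
A waning Moon lies in 180°–360°, so θ = 360° − 25.8° = 334.2°.
That fraction of the synodic month is 334.2/360 × 29.5 d ≈ 27.38 d.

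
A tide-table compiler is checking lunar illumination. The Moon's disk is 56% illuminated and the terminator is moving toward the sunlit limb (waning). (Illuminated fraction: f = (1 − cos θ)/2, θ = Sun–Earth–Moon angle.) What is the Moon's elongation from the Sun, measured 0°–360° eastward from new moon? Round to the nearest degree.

263°

Invert f = (1 − cos θ)/2 to get cos θ = 1 − 2(0.56) = -0.120, hence θ₀ = arccos -0.120 = 96.9°.
Waning ⇒ past full, so θ = 360° − 96.9° = 263.1°.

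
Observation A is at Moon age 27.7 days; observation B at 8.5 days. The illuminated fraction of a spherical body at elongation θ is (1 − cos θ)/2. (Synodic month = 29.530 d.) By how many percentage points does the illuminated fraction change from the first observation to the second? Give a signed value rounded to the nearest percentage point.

θ₁ = 360° × 27.7/29.530 = 337.7°, f₁ = (1 − cos θ₁)/2 = 0.037.
θ₂ = 360° × 8.5/29.530 = 103.6°, f₂ = (1 − cos θ₂)/2 = 0.618.
Change = f₂ − f₁ = +0.580 → +58 percentage points.

+58 percentage points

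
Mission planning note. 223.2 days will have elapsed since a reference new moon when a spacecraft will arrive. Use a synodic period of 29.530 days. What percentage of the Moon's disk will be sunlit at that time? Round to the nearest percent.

97%

Reduce mod P: 223.2 − 7×29.530 = 16.49 d into the current lunation.
The Moon has covered 16.49/29.530 of its cycle, so θ ≈ 360° × 16.49/29.530 = 201.0°.
With cos θ = (-0.933), the lit fraction is (1 − (-0.933))/2 ≈ 0.967, so 97%.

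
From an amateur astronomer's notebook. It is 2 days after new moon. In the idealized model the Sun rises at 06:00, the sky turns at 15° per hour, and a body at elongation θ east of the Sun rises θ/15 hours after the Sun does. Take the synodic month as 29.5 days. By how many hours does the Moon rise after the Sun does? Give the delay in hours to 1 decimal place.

1.6 h

The Moon has covered 2/29.5 of its cycle, so θ ≈ 360° × 2/29.5 = 24.4°.
The Moon trails the Sun by θ/15 = 24.4/15 ≈ 1.63 hours.
So the Moon rises 1.63 h after the Sun.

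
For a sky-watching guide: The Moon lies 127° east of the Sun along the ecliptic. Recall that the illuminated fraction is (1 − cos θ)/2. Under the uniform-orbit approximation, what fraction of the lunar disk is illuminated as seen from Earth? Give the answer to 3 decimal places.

0.801

Half-versine of 127°: (1 − (-0.602))/2 = 0.801.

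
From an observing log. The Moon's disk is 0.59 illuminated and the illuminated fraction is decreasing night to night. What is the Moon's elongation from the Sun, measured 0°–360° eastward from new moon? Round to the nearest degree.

260°

cos θ = 1 − 2f = -0.180, giving a principal value of 100.4°.
Waning ⇒ past full, so θ = 360° − 100.4° = 259.6°.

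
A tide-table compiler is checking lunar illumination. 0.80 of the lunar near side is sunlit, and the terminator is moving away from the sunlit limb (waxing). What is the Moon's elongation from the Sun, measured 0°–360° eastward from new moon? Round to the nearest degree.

Invert f = (1 − cos θ)/2 to get cos θ = 1 − 2(0.80) = -0.600, hence θ₀ = arccos -0.600 = 126.9°.
Before full moon the principal value applies: θ = 126.9°.

127°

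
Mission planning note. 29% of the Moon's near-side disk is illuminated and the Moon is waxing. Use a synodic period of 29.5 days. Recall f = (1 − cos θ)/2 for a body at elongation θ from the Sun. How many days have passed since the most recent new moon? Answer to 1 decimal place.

From f = (1 − cos θ)/2: cos θ = 1 − 2×0.29 = 0.420; arccos → 65.2°.
Waxing ⇒ before full, so θ = 65.2°.
Age = 29.5 × 65.2°/360° ≈ 5.34 days.

5.3 days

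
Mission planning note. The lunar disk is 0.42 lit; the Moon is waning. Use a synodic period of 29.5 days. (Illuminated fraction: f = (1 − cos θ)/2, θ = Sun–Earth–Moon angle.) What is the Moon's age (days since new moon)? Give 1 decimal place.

22.9 days

From f = (1 − cos θ)/2: cos θ = 1 − 2×0.42 = 0.160; arccos → 80.8°.
Since the Moon is past full (waning), take the reflex angle: θ = 360° − 80.8° = 279.2°.
That fraction of the synodic month is 279.2/360 × 29.5 d ≈ 22.88 d.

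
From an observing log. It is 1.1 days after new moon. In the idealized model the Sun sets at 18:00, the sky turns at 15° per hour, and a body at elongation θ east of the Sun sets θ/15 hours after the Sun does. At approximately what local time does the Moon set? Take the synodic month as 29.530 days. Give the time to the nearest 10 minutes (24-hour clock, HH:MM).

Elongation θ = 360° × 1.1/29.530 ≈ 13.4°.
At 15° of sky rotation per hour, 13.4° corresponds to a 0.89 h lag.
18:00 + 0.894 h ≈ 18:54 → 18:50 to the nearest ten minutes.

18:50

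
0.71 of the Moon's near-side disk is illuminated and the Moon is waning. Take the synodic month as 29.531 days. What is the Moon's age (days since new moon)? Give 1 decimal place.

20.1 days

Invert f = (1 − cos θ)/2 to get cos θ = 1 − 2(0.71) = -0.420, hence θ₀ = arccos -0.420 = 114.8°.
Waning ⇒ past full, so θ = 360° − 114.8° = 245.2°.
That fraction of the synodic month is 245.2/360 × 29.531 d ≈ 20.11 d.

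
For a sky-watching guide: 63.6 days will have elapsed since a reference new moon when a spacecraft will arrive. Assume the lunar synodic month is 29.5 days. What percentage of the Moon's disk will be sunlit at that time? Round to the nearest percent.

63.6/29.5 = 2.156 lunations, so 2 complete cycles and 4.60 d into the next.
Elongation θ = 360° × 4.60/29.5 ≈ 56.1°.
cos 56.1° = 0.557, so f = (1 − 0.557)/2 = 0.221, so 22%.

22%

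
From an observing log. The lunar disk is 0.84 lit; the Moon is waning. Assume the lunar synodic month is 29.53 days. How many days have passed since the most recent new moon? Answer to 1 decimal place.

18.6 days

Invert f = (1 − cos θ)/2 to get cos θ = 1 − 2(0.84) = -0.680, hence θ₀ = arccos -0.680 = 132.8°.
Waning ⇒ past full, so θ = 360° − 132.8° = 227.2°.
At 360°/29.53 d per day, 227.2° corresponds to 18.63 days.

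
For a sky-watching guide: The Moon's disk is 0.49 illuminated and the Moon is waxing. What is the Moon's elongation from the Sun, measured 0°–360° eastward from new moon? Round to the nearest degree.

Invert f = (1 − cos θ)/2 to get cos θ = 1 − 2(0.49) = 0.020, hence θ₀ = arccos 0.020 = 88.9°.
The Moon is waxing (0°–180°), so θ = 88.9° directly.

89°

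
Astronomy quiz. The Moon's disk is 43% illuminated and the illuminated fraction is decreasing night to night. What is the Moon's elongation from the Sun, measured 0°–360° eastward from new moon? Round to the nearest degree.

278°

From f = (1 − cos θ)/2: cos θ = 1 − 2×0.43 = 0.140; arccos → 82.0°.
A waning Moon lies in 180°–360°, so θ = 360° − 82.0° = 278.0°.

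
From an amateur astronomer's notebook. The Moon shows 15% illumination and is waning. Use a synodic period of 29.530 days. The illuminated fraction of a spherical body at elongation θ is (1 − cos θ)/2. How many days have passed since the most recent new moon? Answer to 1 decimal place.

25.8 days

cos θ = 1 − 2f = 0.700, giving a principal value of 45.6°.
Since the Moon is past full (waning), take the reflex angle: θ = 360° − 45.6° = 314.4°.
At 360°/29.530 d per day, 314.4° corresponds to 25.79 days.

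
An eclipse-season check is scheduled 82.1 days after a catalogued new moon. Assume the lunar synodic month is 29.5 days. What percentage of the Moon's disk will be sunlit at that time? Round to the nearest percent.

82.1 d spans 2 complete synodic months (2 × 29.5 = 59.00 d) plus 23.10 d.
Phase angle: θ = 360°·(23.10 d)/(29.5 d) = 281.9°.
Illuminated fraction = (1 − cos 281.9°)/2 = (1 − 0.206)/2 ≈ 0.397, so 40%.

40%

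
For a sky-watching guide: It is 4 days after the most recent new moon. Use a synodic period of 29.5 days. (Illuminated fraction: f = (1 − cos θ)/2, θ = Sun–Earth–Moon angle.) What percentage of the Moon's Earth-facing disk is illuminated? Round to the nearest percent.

17%

Elongation θ = 360° × 4/29.5 ≈ 48.8°.
Illuminated fraction = (1 − cos 48.8°)/2 = (1 − 0.659)/2 ≈ 0.171, so 17%.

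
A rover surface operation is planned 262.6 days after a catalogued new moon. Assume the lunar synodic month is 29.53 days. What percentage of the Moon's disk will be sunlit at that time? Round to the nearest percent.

11%

262.6 d spans 8 complete synodic months (8 × 29.53 = 236.24 d) plus 26.36 d.
Phase angle: θ = 360°·(26.36 d)/(29.53 d) = 321.4°.
cos 321.4° = 0.781, so f = (1 − 0.781)/2 = 0.109, so 11%.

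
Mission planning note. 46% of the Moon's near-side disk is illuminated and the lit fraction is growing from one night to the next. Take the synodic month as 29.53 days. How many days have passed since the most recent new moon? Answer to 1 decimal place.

7.0 days

From f = (1 − cos θ)/2: cos θ = 1 − 2×0.46 = 0.080; arccos → 85.4°.
The Moon is waxing (0°–180°), so θ = 85.4° directly.
Age = 29.53 × 85.4°/360° ≈ 7.01 days.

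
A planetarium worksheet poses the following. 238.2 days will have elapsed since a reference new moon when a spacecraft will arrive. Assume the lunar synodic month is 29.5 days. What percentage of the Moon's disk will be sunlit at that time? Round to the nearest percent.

5%

Reduce mod P: 238.2 − 8×29.5 = 2.20 d into the current lunation.
The Moon has covered 2.20/29.5 of its cycle, so θ ≈ 360° × 2.20/29.5 = 26.8°.
With cos θ = 0.892, the lit fraction is (1 − 0.892)/2 ≈ 0.054, so 5%.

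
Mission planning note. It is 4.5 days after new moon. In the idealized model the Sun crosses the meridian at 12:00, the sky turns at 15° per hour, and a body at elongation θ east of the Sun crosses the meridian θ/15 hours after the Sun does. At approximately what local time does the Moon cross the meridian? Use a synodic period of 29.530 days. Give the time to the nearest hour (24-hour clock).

16:00

Elongation θ = 360° × 4.5/29.530 ≈ 54.9°.
The Moon trails the Sun by θ/15 = 54.9/15 ≈ 3.66 hours.
12:00 + 3.66 h ≈ 15:39 → 16:00 to the nearest hour.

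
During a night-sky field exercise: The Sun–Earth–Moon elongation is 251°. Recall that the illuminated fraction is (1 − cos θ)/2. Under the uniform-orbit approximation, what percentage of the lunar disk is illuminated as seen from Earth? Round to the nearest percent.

66%

f = (1 − cos 251°)/2 = (1 − (-0.326))/2 ≈ 0.663, i.e. 66%.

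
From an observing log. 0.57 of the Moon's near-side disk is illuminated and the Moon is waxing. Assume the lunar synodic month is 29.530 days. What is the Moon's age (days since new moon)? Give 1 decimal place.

8.0 days

From f = (1 − cos θ)/2: cos θ = 1 − 2×0.57 = -0.140; arccos → 98.0°.
Before full moon the principal value applies: θ = 98.0°.
Age = 29.530 × 98.0°/360° ≈ 8.04 days.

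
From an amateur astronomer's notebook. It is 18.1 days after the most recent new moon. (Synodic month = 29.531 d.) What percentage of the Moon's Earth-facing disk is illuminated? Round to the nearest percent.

88%

Elongation θ = 360° × 18.1/29.531 ≈ 220.6°.
cos 220.6° = (-0.759), so f = (1 − (-0.759))/2 = 0.879, so 88%.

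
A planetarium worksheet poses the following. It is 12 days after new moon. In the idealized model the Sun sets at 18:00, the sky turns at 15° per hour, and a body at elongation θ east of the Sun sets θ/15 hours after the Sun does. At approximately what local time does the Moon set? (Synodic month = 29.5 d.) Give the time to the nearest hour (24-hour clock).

04:00

The Moon has covered 12/29.5 of its cycle, so θ ≈ 360° × 12/29.5 = 146.4°.
Delay after the Sun = 146.4° / (15°/h) ≈ 9.76 h.
18:00 + 9.76 h ≈ 03:46 → 04:00 to the nearest hour.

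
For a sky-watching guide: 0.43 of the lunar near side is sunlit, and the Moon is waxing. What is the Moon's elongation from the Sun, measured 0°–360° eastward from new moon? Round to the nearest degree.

cos θ = 1 − 2f = 0.140, giving a principal value of 82.0°.
The Moon is waxing (0°–180°), so θ = 82.0° directly.

82°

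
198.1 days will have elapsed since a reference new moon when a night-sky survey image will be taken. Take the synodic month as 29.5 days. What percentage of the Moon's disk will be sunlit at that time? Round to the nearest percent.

61%

198.1/29.5 = 6.715 lunations, so 6 complete cycles and 21.10 d into the next.
Elongation θ = 360° × 21.10/29.5 ≈ 257.5°.
cos 257.5° = (-0.217), so f = (1 − (-0.217))/2 = 0.608, so 61%.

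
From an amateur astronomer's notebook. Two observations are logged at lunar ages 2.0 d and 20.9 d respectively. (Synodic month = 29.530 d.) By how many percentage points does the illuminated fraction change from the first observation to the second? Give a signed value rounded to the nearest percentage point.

First observation: θ = 360°·2.0/29.530 = 24.4°, so f = 0.045.
Second observation: θ = 254.8°, f = 0.631.
Δf = 0.631 − 0.045 = +0.587, i.e. +59 pp.

+59 percentage points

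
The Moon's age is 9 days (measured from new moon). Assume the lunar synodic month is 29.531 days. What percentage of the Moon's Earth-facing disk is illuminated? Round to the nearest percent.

67%

Elongation θ = 360° × 9/29.531 ≈ 109.7°.
Illuminated fraction = (1 − cos 109.7°)/2 = (1 − (-0.337))/2 ≈ 0.669, so 67%.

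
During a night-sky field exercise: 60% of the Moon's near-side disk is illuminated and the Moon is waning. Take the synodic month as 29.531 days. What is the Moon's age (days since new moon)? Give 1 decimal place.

cos θ = 1 − 2f = -0.200, giving a principal value of 101.5°.
A waning Moon lies in 180°–360°, so θ = 360° − 101.5° = 258.5°.
That fraction of the synodic month is 258.5/360 × 29.531 d ≈ 21.20 d.

21.2 days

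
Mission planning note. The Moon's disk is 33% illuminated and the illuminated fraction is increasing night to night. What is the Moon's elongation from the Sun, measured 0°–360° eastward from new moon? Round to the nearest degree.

70°

Invert f = (1 − cos θ)/2 to get cos θ = 1 − 2(0.33) = 0.340, hence θ₀ = arccos 0.340 = 70.1°.
Before full moon the principal value applies: θ = 70.1°.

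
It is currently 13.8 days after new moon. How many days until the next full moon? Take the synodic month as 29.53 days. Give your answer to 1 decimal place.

Full moon occurs at elongation 180°, i.e. at age 29.53 × 180/360 = 14.765 d.
So 0.965 days remain (14.765 − 13.8).

1.0 days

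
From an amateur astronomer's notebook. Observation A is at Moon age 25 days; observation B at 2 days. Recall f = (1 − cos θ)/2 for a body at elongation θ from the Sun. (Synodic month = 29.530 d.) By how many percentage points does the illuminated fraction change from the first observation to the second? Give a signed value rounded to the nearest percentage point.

-17 percentage points

First observation: θ = 360°·25/29.530 = 304.8°, so f = 0.215.
Second observation: θ = 24.4°, f = 0.045.
Δf = 0.045 − 0.215 = -0.170, i.e. -17 pp.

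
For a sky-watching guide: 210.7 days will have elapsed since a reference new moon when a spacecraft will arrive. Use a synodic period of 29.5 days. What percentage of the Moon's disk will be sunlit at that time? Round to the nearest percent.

19%

Reduce mod P: 210.7 − 7×29.5 = 4.20 d into the current lunation.
The Moon has covered 4.20/29.5 of its cycle, so θ ≈ 360° × 4.20/29.5 = 51.3°.
Illuminated fraction = (1 − cos 51.3°)/2 = (1 − 0.626)/2 ≈ 0.187, so 19%.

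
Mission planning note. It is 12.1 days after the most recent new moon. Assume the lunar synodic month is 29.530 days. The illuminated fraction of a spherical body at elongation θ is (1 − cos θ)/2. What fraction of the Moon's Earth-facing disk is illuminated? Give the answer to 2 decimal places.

0.92

Phase angle: θ = 360°·(12.1 d)/(29.530 d) = 147.5°.
With cos θ = (-0.843), the lit fraction is (1 − (-0.843))/2 ≈ 0.922.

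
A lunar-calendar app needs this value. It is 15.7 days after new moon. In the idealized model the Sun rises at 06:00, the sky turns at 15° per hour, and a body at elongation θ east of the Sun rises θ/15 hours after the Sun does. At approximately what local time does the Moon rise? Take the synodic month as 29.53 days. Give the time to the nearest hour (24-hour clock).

Phase angle: θ = 360°·(15.7 d)/(29.53 d) = 191.4°.
At 15° of sky rotation per hour, 191.4° corresponds to a 12.76 h lag.
06:00 + 12.76 h ≈ 18:46 → 19:00 to the nearest hour.

19:00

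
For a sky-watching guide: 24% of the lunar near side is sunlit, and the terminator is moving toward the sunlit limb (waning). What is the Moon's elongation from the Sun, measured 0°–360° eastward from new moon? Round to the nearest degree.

301°

cos θ = 1 − 2f = 0.520, giving a principal value of 58.7°.
Waning ⇒ past full, so θ = 360° − 58.7° = 301.3°.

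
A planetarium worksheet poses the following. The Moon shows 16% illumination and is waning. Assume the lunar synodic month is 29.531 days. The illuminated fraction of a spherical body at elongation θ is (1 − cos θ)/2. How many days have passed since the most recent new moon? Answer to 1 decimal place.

From f = (1 − cos θ)/2: cos θ = 1 − 2×0.16 = 0.680; arccos → 47.2°.
A waning Moon lies in 180°–360°, so θ = 360° − 47.2° = 312.8°.
That fraction of the synodic month is 312.8/360 × 29.531 d ≈ 25.66 d.

25.7 days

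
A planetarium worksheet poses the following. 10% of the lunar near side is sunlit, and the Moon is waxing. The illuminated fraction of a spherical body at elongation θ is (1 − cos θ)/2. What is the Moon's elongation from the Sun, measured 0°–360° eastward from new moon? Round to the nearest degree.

37°

cos θ = 1 − 2f = 0.800, giving a principal value of 36.9°.
The Moon is waxing (0°–180°), so θ = 36.9° directly.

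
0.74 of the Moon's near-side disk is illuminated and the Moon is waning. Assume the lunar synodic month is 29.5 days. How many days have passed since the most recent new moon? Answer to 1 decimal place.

cos θ = 1 − 2f = -0.480, giving a principal value of 118.7°.
A waning Moon lies in 180°–360°, so θ = 360° − 118.7° = 241.3°.
Age = 29.5 × 241.3°/360° ≈ 19.77 days.

19.8 days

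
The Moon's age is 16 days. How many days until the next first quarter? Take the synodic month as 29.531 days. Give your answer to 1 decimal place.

20.9 days

First quarter occurs at elongation 90°, i.e. at age 29.531 × 90/360 = 7.383 d.
This lunation's first quarter (7.383 d) has passed, so add one period: 36.914 − 16 = 20.914 days.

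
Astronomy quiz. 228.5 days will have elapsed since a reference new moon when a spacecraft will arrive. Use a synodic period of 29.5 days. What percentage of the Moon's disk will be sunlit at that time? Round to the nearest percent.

51%

Reduce mod P: 228.5 − 7×29.5 = 22.00 d into the current lunation.
Elongation θ = 360° × 22.00/29.5 ≈ 268.5°.
With cos θ = (-0.027), the lit fraction is (1 − (-0.027))/2 ≈ 0.513, so 51%.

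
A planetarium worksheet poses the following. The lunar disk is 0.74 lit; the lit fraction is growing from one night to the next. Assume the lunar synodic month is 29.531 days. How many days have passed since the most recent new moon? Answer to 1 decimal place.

9.7 days

Invert f = (1 − cos θ)/2 to get cos θ = 1 − 2(0.74) = -0.480, hence θ₀ = arccos -0.480 = 118.7°.
The Moon is waxing (0°–180°), so θ = 118.7° directly.
Age = 29.531 × 118.7°/360° ≈ 9.74 days.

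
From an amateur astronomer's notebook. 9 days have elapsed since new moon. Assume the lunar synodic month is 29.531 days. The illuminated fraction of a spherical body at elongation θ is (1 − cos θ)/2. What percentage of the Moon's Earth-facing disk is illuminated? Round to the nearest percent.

The Moon has covered 9/29.531 of its cycle, so θ ≈ 360° × 9/29.531 = 109.7°.
Illuminated fraction = (1 − cos 109.7°)/2 = (1 − (-0.337))/2 ≈ 0.669, so 67%.

67%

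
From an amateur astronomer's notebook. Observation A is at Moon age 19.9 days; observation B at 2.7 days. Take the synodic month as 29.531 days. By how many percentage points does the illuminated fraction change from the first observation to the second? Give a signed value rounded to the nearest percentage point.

θ₁ = 360° × 19.9/29.531 = 242.6°, f₁ = (1 − cos θ₁)/2 = 0.730.
θ₂ = 360° × 2.7/29.531 = 32.9°, f₂ = (1 − cos θ₂)/2 = 0.080.
Change = f₂ − f₁ = -0.650 → -65 percentage points.

-65 pp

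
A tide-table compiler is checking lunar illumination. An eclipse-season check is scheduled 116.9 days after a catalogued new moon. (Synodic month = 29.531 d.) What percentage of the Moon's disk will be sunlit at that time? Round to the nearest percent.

2%

116.9/29.531 = 3.959 lunations, so 3 complete cycles and 28.31 d into the next.
The Moon has covered 28.31/29.531 of its cycle, so θ ≈ 360° × 28.31/29.531 = 345.1°.
Illuminated fraction = (1 − cos 345.1°)/2 = (1 − 0.966)/2 ≈ 0.017, so 2%.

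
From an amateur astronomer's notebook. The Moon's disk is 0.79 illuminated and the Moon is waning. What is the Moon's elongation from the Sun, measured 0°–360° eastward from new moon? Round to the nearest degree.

235°

Invert f = (1 − cos θ)/2 to get cos θ = 1 − 2(0.79) = -0.580, hence θ₀ = arccos -0.580 = 125.5°.
A waning Moon lies in 180°–360°, so θ = 360° − 125.5° = 234.5°.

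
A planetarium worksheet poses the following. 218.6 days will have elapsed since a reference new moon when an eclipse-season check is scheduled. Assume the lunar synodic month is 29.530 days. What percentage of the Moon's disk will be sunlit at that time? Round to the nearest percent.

91%

Reduce mod P: 218.6 − 7×29.530 = 11.89 d into the current lunation.
Elongation θ = 360° × 11.89/29.530 ≈ 145.0°.
Illuminated fraction = (1 − cos 145.0°)/2 = (1 − (-0.819))/2 ≈ 0.909, so 91%.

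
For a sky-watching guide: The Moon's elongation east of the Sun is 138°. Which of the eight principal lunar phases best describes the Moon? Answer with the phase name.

The waxing gibbous sector spans roughly 112°–158°; 138° falls inside it.

waxing gibbous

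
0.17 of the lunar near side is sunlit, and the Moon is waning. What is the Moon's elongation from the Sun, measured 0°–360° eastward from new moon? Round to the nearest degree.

cos θ = 1 − 2f = 0.660, giving a principal value of 48.7°.
Waning ⇒ past full, so θ = 360° − 48.7° = 311.3°.

311°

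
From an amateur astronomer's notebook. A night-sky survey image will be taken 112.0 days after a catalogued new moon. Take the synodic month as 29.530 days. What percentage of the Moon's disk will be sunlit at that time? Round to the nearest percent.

Reduce mod P: 112.0 − 3×29.530 = 23.41 d into the current lunation.
Elongation θ = 360° × 23.41/29.530 ≈ 285.4°.
With cos θ = 0.265, the lit fraction is (1 − 0.265)/2 ≈ 0.367, so 37%.

37%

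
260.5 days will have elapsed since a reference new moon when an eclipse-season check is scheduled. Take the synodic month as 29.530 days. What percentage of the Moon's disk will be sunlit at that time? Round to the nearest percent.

28%

260.5 d spans 8 complete synodic months (8 × 29.530 = 236.24 d) plus 24.26 d.
Phase angle: θ = 360°·(24.26 d)/(29.530 d) = 295.8°.
With cos θ = 0.434, the lit fraction is (1 − 0.434)/2 ≈ 0.283, so 28%.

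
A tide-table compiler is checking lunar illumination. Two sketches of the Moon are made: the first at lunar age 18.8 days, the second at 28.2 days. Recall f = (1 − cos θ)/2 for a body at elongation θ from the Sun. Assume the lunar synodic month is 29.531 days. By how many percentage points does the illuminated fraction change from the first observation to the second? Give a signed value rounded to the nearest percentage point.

First observation: θ = 360°·18.8/29.531 = 229.2°, so f = 0.827.
Second observation: θ = 343.8°, f = 0.020.
Δf = 0.020 − 0.827 = -0.807, i.e. -81 pp.

-81 pp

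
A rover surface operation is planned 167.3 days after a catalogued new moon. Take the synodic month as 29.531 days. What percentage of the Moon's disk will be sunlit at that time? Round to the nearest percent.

75%

Reduce mod P: 167.3 − 5×29.531 = 19.65 d into the current lunation.
Elongation θ = 360° × 19.65/29.531 ≈ 239.5°.
With cos θ = (-0.508), the lit fraction is (1 − (-0.508))/2 ≈ 0.754, so 75%.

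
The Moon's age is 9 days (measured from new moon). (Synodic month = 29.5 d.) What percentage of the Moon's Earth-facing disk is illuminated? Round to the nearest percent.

Phase angle: θ = 360°·(9 d)/(29.5 d) = 109.8°.
Illuminated fraction = (1 − cos 109.8°)/2 = (1 − (-0.339))/2 ≈ 0.670, so 67%.

67%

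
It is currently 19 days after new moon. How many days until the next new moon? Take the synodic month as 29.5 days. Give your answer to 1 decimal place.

10.5 days

The next new moon completes the synodic month: 29.5 − 19 = 10.500 days.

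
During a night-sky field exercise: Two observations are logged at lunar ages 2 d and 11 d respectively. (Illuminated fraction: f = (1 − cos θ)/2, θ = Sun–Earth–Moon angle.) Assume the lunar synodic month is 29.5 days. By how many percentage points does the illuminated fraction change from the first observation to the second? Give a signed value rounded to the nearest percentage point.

+80 pp

θ₁ = 360° × 2/29.5 = 24.4°, f₁ = (1 − cos θ₁)/2 = 0.045.
θ₂ = 360° × 11/29.5 = 134.2°, f₂ = (1 − cos θ₂)/2 = 0.849.
Change = f₂ − f₁ = +0.804 → +80 percentage points.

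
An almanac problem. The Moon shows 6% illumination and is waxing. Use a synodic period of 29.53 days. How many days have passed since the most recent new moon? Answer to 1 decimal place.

2.3 days

Invert f = (1 − cos θ)/2 to get cos θ = 1 − 2(0.06) = 0.880, hence θ₀ = arccos 0.880 = 28.4°.
The Moon is waxing (0°–180°), so θ = 28.4° directly.
Age = 29.53 × 28.4°/360° ≈ 2.33 days.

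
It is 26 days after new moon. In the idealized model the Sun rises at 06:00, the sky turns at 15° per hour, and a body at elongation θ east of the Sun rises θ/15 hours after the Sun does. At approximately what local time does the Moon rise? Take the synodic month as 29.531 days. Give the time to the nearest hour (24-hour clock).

03:00

The Moon has covered 26/29.531 of its cycle, so θ ≈ 360° × 26/29.531 = 317.0°.
Delay after the Sun = 317.0° / (15°/h) ≈ 21.13 h.
06:00 + 21.13 h ≈ 03:08 → 03:00 to the nearest hour.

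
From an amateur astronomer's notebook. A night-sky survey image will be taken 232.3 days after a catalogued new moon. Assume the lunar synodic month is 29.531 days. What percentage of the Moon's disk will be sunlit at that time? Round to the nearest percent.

17%

Reduce mod P: 232.3 − 7×29.531 = 25.58 d into the current lunation.
The Moon has covered 25.58/29.531 of its cycle, so θ ≈ 360° × 25.58/29.531 = 311.9°.
Illuminated fraction = (1 − cos 311.9°)/2 = (1 − 0.667)/2 ≈ 0.166, so 17%.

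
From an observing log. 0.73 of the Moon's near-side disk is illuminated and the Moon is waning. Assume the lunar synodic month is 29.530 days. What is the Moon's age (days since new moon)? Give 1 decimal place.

19.9 days

cos θ = 1 − 2f = -0.460, giving a principal value of 117.4°.
A waning Moon lies in 180°–360°, so θ = 360° − 117.4° = 242.6°.
Age = 29.530 × 242.6°/360° ≈ 19.90 days.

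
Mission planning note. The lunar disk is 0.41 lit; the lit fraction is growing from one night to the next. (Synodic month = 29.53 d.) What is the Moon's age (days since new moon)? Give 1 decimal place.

6.5 days

From f = (1 − cos θ)/2: cos θ = 1 − 2×0.41 = 0.180; arccos → 79.6°.
Waxing ⇒ before full, so θ = 79.6°.
Age = 29.53 × 79.6°/360° ≈ 6.53 days.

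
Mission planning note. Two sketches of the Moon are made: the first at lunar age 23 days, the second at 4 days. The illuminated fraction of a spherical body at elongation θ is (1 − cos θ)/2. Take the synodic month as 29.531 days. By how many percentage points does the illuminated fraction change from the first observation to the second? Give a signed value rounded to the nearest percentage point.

-24 pp

θ₁ = 360° × 23/29.531 = 280.4°, f₁ = (1 − cos θ₁)/2 = 0.410.
θ₂ = 360° × 4/29.531 = 48.8°, f₂ = (1 − cos θ₂)/2 = 0.170.
Change = f₂ − f₁ = -0.239 → -24 percentage points.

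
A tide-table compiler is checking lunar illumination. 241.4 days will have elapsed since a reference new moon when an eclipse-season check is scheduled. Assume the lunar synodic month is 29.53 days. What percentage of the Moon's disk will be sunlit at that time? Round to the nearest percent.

27%

241.4/29.53 = 8.175 lunations, so 8 complete cycles and 5.16 d into the next.
The Moon has covered 5.16/29.53 of its cycle, so θ ≈ 360° × 5.16/29.53 = 62.9°.
With cos θ = 0.455, the lit fraction is (1 − 0.455)/2 ≈ 0.272, so 27%.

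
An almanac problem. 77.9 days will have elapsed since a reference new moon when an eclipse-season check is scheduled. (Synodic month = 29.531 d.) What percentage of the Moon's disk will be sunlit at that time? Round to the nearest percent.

Reduce mod P: 77.9 − 2×29.531 = 18.84 d into the current lunation.
Elongation θ = 360° × 18.84/29.531 ≈ 229.6°.
With cos θ = (-0.648), the lit fraction is (1 − (-0.648))/2 ≈ 0.824, so 82%.

82%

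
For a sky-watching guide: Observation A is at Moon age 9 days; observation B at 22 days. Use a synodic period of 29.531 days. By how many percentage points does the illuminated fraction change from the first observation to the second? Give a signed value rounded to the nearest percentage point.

θ₁ = 360° × 9/29.531 = 109.7°, f₁ = (1 − cos θ₁)/2 = 0.669.
θ₂ = 360° × 22/29.531 = 268.2°, f₂ = (1 − cos θ₂)/2 = 0.516.
Change = f₂ − f₁ = -0.153 → -15 percentage points.

-15 pp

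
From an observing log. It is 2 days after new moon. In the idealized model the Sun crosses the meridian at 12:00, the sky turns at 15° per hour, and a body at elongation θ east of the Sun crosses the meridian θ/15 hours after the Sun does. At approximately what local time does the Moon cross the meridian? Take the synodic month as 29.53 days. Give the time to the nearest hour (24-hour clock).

Elongation θ = 360° × 2/29.53 ≈ 24.4°.
Delay after the Sun = 24.4° / (15°/h) ≈ 1.63 h.
12:00 + 1.63 h ≈ 13:38 → 14:00 to the nearest hour.

14:00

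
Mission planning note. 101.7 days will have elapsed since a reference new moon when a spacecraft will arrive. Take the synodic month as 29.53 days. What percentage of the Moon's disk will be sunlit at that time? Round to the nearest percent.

Reduce mod P: 101.7 − 3×29.53 = 13.11 d into the current lunation.
Elongation θ = 360° × 13.11/29.53 ≈ 159.8°.
Illuminated fraction = (1 − cos 159.8°)/2 = (1 − (-0.939))/2 ≈ 0.969, so 97%.

97%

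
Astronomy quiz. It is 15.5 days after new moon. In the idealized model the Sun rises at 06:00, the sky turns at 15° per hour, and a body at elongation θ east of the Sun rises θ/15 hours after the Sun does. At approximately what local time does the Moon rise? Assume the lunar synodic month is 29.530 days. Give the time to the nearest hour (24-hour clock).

Elongation θ = 360° × 15.5/29.530 ≈ 189.0°.
The Moon trails the Sun by θ/15 = 189.0/15 ≈ 12.60 hours.
06:00 + 12.60 h ≈ 18:36 → 19:00 to the nearest hour.

19:00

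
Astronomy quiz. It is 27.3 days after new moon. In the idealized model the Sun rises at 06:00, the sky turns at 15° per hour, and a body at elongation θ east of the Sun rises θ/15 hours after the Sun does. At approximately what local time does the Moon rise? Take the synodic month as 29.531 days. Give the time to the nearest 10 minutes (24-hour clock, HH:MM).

Phase angle: θ = 360°·(27.3 d)/(29.531 d) = 332.8°.
At 15° of sky rotation per hour, 332.8° corresponds to a 22.19 h lag.
06:00 + 22.187 h ≈ 04:11 → 04:10 to the nearest ten minutes.

04:10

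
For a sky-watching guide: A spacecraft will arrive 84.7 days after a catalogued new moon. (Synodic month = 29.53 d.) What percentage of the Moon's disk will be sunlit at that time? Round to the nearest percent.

84.7/29.53 = 2.868 lunations, so 2 complete cycles and 25.64 d into the next.
Phase angle: θ = 360°·(25.64 d)/(29.53 d) = 312.6°.
cos 312.6° = 0.677, so f = (1 − 0.677)/2 = 0.162, so 16%.

16%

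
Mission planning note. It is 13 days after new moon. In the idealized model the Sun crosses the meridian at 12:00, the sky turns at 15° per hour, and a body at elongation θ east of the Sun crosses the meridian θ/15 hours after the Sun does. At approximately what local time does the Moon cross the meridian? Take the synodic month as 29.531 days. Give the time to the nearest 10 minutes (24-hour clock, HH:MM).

22:30

The Moon has covered 13/29.531 of its cycle, so θ ≈ 360° × 13/29.531 = 158.5°.
Delay after the Sun = 158.5° / (15°/h) ≈ 10.57 h.
12:00 + 10.565 h ≈ 22:34 → 22:30 to the nearest ten minutes.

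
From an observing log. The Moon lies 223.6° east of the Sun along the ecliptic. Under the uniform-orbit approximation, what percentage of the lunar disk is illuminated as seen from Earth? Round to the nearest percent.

cos 223.6° = (-0.724), so f = (1 − (-0.724))/2 = 0.862, i.e. 86%.

86%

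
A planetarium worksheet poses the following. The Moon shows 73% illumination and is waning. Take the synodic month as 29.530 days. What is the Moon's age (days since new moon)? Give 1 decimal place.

19.9 days

From f = (1 − cos θ)/2: cos θ = 1 − 2×0.73 = -0.460; arccos → 117.4°.
Waning ⇒ past full, so θ = 360° − 117.4° = 242.6°.
Age = 29.530 × 242.6°/360° ≈ 19.90 days.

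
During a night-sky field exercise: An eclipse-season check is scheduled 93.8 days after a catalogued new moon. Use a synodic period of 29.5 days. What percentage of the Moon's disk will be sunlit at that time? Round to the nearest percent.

Reduce mod P: 93.8 − 3×29.5 = 5.30 d into the current lunation.
Phase angle: θ = 360°·(5.30 d)/(29.5 d) = 64.7°.
Illuminated fraction = (1 − cos 64.7°)/2 = (1 − 0.428)/2 ≈ 0.286, so 29%.

29%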